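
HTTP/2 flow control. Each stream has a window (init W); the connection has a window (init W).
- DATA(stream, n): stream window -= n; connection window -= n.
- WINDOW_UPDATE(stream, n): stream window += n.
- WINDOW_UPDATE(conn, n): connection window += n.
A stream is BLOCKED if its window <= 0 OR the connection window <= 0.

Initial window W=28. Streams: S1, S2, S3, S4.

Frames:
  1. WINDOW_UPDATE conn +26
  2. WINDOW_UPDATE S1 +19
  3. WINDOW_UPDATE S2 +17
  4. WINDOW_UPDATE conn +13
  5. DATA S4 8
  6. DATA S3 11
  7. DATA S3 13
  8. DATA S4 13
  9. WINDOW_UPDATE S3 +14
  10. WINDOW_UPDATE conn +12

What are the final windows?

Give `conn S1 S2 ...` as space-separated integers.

Op 1: conn=54 S1=28 S2=28 S3=28 S4=28 blocked=[]
Op 2: conn=54 S1=47 S2=28 S3=28 S4=28 blocked=[]
Op 3: conn=54 S1=47 S2=45 S3=28 S4=28 blocked=[]
Op 4: conn=67 S1=47 S2=45 S3=28 S4=28 blocked=[]
Op 5: conn=59 S1=47 S2=45 S3=28 S4=20 blocked=[]
Op 6: conn=48 S1=47 S2=45 S3=17 S4=20 blocked=[]
Op 7: conn=35 S1=47 S2=45 S3=4 S4=20 blocked=[]
Op 8: conn=22 S1=47 S2=45 S3=4 S4=7 blocked=[]
Op 9: conn=22 S1=47 S2=45 S3=18 S4=7 blocked=[]
Op 10: conn=34 S1=47 S2=45 S3=18 S4=7 blocked=[]

Answer: 34 47 45 18 7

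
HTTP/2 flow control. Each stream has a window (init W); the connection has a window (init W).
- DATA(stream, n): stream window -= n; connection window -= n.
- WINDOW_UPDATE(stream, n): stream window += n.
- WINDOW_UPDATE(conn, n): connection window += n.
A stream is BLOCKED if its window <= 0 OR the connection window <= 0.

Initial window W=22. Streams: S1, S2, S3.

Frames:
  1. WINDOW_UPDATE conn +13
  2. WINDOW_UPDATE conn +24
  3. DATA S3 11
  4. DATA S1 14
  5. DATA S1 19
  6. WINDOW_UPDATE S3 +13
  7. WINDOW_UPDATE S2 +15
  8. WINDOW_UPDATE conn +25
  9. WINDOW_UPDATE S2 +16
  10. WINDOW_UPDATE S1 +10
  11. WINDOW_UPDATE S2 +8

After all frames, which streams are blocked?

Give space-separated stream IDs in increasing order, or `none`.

Op 1: conn=35 S1=22 S2=22 S3=22 blocked=[]
Op 2: conn=59 S1=22 S2=22 S3=22 blocked=[]
Op 3: conn=48 S1=22 S2=22 S3=11 blocked=[]
Op 4: conn=34 S1=8 S2=22 S3=11 blocked=[]
Op 5: conn=15 S1=-11 S2=22 S3=11 blocked=[1]
Op 6: conn=15 S1=-11 S2=22 S3=24 blocked=[1]
Op 7: conn=15 S1=-11 S2=37 S3=24 blocked=[1]
Op 8: conn=40 S1=-11 S2=37 S3=24 blocked=[1]
Op 9: conn=40 S1=-11 S2=53 S3=24 blocked=[1]
Op 10: conn=40 S1=-1 S2=53 S3=24 blocked=[1]
Op 11: conn=40 S1=-1 S2=61 S3=24 blocked=[1]

Answer: S1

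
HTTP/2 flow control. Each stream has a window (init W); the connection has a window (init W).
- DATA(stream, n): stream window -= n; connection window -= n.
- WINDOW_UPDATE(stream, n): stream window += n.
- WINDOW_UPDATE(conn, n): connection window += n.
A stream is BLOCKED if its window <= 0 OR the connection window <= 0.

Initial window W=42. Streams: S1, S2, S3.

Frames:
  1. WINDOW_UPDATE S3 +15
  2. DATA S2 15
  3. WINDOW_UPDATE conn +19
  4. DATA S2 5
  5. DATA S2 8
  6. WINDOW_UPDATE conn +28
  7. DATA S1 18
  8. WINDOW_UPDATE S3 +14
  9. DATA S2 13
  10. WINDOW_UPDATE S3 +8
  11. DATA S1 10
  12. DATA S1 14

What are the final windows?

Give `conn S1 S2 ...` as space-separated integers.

Op 1: conn=42 S1=42 S2=42 S3=57 blocked=[]
Op 2: conn=27 S1=42 S2=27 S3=57 blocked=[]
Op 3: conn=46 S1=42 S2=27 S3=57 blocked=[]
Op 4: conn=41 S1=42 S2=22 S3=57 blocked=[]
Op 5: conn=33 S1=42 S2=14 S3=57 blocked=[]
Op 6: conn=61 S1=42 S2=14 S3=57 blocked=[]
Op 7: conn=43 S1=24 S2=14 S3=57 blocked=[]
Op 8: conn=43 S1=24 S2=14 S3=71 blocked=[]
Op 9: conn=30 S1=24 S2=1 S3=71 blocked=[]
Op 10: conn=30 S1=24 S2=1 S3=79 blocked=[]
Op 11: conn=20 S1=14 S2=1 S3=79 blocked=[]
Op 12: conn=6 S1=0 S2=1 S3=79 blocked=[1]

Answer: 6 0 1 79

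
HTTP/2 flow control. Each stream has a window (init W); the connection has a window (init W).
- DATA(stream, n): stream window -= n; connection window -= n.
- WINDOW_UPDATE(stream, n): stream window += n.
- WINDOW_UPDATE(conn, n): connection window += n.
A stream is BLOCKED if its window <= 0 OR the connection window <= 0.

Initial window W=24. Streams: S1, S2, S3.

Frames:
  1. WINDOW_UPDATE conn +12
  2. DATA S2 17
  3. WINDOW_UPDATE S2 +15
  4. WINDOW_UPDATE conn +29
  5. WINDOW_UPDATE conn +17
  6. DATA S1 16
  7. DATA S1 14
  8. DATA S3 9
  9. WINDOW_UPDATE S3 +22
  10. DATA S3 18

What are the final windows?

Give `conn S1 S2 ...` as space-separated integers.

Answer: 8 -6 22 19

Derivation:
Op 1: conn=36 S1=24 S2=24 S3=24 blocked=[]
Op 2: conn=19 S1=24 S2=7 S3=24 blocked=[]
Op 3: conn=19 S1=24 S2=22 S3=24 blocked=[]
Op 4: conn=48 S1=24 S2=22 S3=24 blocked=[]
Op 5: conn=65 S1=24 S2=22 S3=24 blocked=[]
Op 6: conn=49 S1=8 S2=22 S3=24 blocked=[]
Op 7: conn=35 S1=-6 S2=22 S3=24 blocked=[1]
Op 8: conn=26 S1=-6 S2=22 S3=15 blocked=[1]
Op 9: conn=26 S1=-6 S2=22 S3=37 blocked=[1]
Op 10: conn=8 S1=-6 S2=22 S3=19 blocked=[1]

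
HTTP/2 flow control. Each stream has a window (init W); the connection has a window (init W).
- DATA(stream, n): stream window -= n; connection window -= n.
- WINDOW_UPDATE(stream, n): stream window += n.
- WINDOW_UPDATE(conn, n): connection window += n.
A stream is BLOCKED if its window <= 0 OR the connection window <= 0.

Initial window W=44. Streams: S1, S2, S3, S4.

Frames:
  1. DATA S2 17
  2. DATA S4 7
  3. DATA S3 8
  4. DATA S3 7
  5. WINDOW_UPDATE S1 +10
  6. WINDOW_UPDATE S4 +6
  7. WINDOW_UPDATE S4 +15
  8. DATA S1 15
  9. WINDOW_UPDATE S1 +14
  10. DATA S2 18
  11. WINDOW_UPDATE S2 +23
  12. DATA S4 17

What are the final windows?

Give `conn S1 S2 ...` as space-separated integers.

Answer: -45 53 32 29 41

Derivation:
Op 1: conn=27 S1=44 S2=27 S3=44 S4=44 blocked=[]
Op 2: conn=20 S1=44 S2=27 S3=44 S4=37 blocked=[]
Op 3: conn=12 S1=44 S2=27 S3=36 S4=37 blocked=[]
Op 4: conn=5 S1=44 S2=27 S3=29 S4=37 blocked=[]
Op 5: conn=5 S1=54 S2=27 S3=29 S4=37 blocked=[]
Op 6: conn=5 S1=54 S2=27 S3=29 S4=43 blocked=[]
Op 7: conn=5 S1=54 S2=27 S3=29 S4=58 blocked=[]
Op 8: conn=-10 S1=39 S2=27 S3=29 S4=58 blocked=[1, 2, 3, 4]
Op 9: conn=-10 S1=53 S2=27 S3=29 S4=58 blocked=[1, 2, 3, 4]
Op 10: conn=-28 S1=53 S2=9 S3=29 S4=58 blocked=[1, 2, 3, 4]
Op 11: conn=-28 S1=53 S2=32 S3=29 S4=58 blocked=[1, 2, 3, 4]
Op 12: conn=-45 S1=53 S2=32 S3=29 S4=41 blocked=[1, 2, 3, 4]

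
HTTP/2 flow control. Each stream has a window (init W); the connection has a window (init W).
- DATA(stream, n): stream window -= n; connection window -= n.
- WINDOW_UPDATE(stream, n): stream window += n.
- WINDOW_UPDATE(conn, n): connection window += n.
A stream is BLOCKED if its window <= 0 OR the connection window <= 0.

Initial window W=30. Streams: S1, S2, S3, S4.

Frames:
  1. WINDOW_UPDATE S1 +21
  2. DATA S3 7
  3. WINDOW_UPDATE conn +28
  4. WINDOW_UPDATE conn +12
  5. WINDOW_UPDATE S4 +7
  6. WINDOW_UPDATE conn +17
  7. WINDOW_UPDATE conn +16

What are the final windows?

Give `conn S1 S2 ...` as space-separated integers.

Answer: 96 51 30 23 37

Derivation:
Op 1: conn=30 S1=51 S2=30 S3=30 S4=30 blocked=[]
Op 2: conn=23 S1=51 S2=30 S3=23 S4=30 blocked=[]
Op 3: conn=51 S1=51 S2=30 S3=23 S4=30 blocked=[]
Op 4: conn=63 S1=51 S2=30 S3=23 S4=30 blocked=[]
Op 5: conn=63 S1=51 S2=30 S3=23 S4=37 blocked=[]
Op 6: conn=80 S1=51 S2=30 S3=23 S4=37 blocked=[]
Op 7: conn=96 S1=51 S2=30 S3=23 S4=37 blocked=[]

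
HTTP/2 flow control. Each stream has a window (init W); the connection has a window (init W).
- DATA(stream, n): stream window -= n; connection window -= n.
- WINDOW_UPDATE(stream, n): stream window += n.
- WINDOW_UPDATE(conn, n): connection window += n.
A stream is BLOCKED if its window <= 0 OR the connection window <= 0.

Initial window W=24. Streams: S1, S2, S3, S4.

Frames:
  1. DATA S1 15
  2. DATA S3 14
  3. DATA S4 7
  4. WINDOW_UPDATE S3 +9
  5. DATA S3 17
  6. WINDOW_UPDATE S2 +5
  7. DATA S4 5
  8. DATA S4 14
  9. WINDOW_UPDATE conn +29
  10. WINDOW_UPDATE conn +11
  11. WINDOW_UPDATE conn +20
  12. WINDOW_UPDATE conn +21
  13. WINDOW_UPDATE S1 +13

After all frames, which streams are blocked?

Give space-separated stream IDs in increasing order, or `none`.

Op 1: conn=9 S1=9 S2=24 S3=24 S4=24 blocked=[]
Op 2: conn=-5 S1=9 S2=24 S3=10 S4=24 blocked=[1, 2, 3, 4]
Op 3: conn=-12 S1=9 S2=24 S3=10 S4=17 blocked=[1, 2, 3, 4]
Op 4: conn=-12 S1=9 S2=24 S3=19 S4=17 blocked=[1, 2, 3, 4]
Op 5: conn=-29 S1=9 S2=24 S3=2 S4=17 blocked=[1, 2, 3, 4]
Op 6: conn=-29 S1=9 S2=29 S3=2 S4=17 blocked=[1, 2, 3, 4]
Op 7: conn=-34 S1=9 S2=29 S3=2 S4=12 blocked=[1, 2, 3, 4]
Op 8: conn=-48 S1=9 S2=29 S3=2 S4=-2 blocked=[1, 2, 3, 4]
Op 9: conn=-19 S1=9 S2=29 S3=2 S4=-2 blocked=[1, 2, 3, 4]
Op 10: conn=-8 S1=9 S2=29 S3=2 S4=-2 blocked=[1, 2, 3, 4]
Op 11: conn=12 S1=9 S2=29 S3=2 S4=-2 blocked=[4]
Op 12: conn=33 S1=9 S2=29 S3=2 S4=-2 blocked=[4]
Op 13: conn=33 S1=22 S2=29 S3=2 S4=-2 blocked=[4]

Answer: S4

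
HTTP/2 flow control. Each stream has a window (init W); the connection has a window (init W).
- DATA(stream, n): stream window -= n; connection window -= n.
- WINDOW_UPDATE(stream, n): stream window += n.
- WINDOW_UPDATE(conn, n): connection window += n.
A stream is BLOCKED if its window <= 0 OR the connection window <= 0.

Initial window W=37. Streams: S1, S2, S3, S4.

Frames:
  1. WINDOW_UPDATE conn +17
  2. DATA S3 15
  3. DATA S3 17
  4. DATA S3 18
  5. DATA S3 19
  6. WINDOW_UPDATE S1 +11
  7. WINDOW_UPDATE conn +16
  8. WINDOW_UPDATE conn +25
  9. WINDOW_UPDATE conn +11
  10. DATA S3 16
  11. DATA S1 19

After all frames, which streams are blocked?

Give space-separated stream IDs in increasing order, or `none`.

Op 1: conn=54 S1=37 S2=37 S3=37 S4=37 blocked=[]
Op 2: conn=39 S1=37 S2=37 S3=22 S4=37 blocked=[]
Op 3: conn=22 S1=37 S2=37 S3=5 S4=37 blocked=[]
Op 4: conn=4 S1=37 S2=37 S3=-13 S4=37 blocked=[3]
Op 5: conn=-15 S1=37 S2=37 S3=-32 S4=37 blocked=[1, 2, 3, 4]
Op 6: conn=-15 S1=48 S2=37 S3=-32 S4=37 blocked=[1, 2, 3, 4]
Op 7: conn=1 S1=48 S2=37 S3=-32 S4=37 blocked=[3]
Op 8: conn=26 S1=48 S2=37 S3=-32 S4=37 blocked=[3]
Op 9: conn=37 S1=48 S2=37 S3=-32 S4=37 blocked=[3]
Op 10: conn=21 S1=48 S2=37 S3=-48 S4=37 blocked=[3]
Op 11: conn=2 S1=29 S2=37 S3=-48 S4=37 blocked=[3]

Answer: S3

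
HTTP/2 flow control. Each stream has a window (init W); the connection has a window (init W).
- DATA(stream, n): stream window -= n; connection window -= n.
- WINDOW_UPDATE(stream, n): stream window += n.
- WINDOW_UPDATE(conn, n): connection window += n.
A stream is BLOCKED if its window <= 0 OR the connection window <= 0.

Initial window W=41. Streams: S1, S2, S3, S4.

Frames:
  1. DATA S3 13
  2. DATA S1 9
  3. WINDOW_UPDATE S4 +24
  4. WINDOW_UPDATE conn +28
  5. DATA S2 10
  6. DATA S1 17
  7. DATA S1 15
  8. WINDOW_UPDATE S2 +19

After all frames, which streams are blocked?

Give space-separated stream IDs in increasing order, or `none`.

Op 1: conn=28 S1=41 S2=41 S3=28 S4=41 blocked=[]
Op 2: conn=19 S1=32 S2=41 S3=28 S4=41 blocked=[]
Op 3: conn=19 S1=32 S2=41 S3=28 S4=65 blocked=[]
Op 4: conn=47 S1=32 S2=41 S3=28 S4=65 blocked=[]
Op 5: conn=37 S1=32 S2=31 S3=28 S4=65 blocked=[]
Op 6: conn=20 S1=15 S2=31 S3=28 S4=65 blocked=[]
Op 7: conn=5 S1=0 S2=31 S3=28 S4=65 blocked=[1]
Op 8: conn=5 S1=0 S2=50 S3=28 S4=65 blocked=[1]

Answer: S1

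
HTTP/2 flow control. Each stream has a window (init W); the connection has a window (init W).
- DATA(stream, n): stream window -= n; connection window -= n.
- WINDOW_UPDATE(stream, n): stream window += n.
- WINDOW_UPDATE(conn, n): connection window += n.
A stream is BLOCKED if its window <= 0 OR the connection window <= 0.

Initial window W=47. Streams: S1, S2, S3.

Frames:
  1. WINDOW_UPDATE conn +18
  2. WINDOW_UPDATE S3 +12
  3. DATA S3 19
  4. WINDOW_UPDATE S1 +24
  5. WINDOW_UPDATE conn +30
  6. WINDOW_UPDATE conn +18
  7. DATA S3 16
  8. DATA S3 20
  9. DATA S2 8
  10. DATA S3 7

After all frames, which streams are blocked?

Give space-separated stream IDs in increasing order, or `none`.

Op 1: conn=65 S1=47 S2=47 S3=47 blocked=[]
Op 2: conn=65 S1=47 S2=47 S3=59 blocked=[]
Op 3: conn=46 S1=47 S2=47 S3=40 blocked=[]
Op 4: conn=46 S1=71 S2=47 S3=40 blocked=[]
Op 5: conn=76 S1=71 S2=47 S3=40 blocked=[]
Op 6: conn=94 S1=71 S2=47 S3=40 blocked=[]
Op 7: conn=78 S1=71 S2=47 S3=24 blocked=[]
Op 8: conn=58 S1=71 S2=47 S3=4 blocked=[]
Op 9: conn=50 S1=71 S2=39 S3=4 blocked=[]
Op 10: conn=43 S1=71 S2=39 S3=-3 blocked=[3]

Answer: S3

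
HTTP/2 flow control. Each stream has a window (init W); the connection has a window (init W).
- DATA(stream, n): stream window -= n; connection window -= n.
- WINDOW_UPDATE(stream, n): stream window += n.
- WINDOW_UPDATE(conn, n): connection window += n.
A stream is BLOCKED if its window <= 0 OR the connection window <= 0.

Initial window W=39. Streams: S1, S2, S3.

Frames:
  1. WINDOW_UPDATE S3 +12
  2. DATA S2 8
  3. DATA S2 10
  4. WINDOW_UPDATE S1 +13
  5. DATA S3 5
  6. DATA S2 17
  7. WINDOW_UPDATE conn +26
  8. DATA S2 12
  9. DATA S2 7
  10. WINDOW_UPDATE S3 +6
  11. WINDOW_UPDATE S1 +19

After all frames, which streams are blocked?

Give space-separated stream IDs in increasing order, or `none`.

Op 1: conn=39 S1=39 S2=39 S3=51 blocked=[]
Op 2: conn=31 S1=39 S2=31 S3=51 blocked=[]
Op 3: conn=21 S1=39 S2=21 S3=51 blocked=[]
Op 4: conn=21 S1=52 S2=21 S3=51 blocked=[]
Op 5: conn=16 S1=52 S2=21 S3=46 blocked=[]
Op 6: conn=-1 S1=52 S2=4 S3=46 blocked=[1, 2, 3]
Op 7: conn=25 S1=52 S2=4 S3=46 blocked=[]
Op 8: conn=13 S1=52 S2=-8 S3=46 blocked=[2]
Op 9: conn=6 S1=52 S2=-15 S3=46 blocked=[2]
Op 10: conn=6 S1=52 S2=-15 S3=52 blocked=[2]
Op 11: conn=6 S1=71 S2=-15 S3=52 blocked=[2]

Answer: S2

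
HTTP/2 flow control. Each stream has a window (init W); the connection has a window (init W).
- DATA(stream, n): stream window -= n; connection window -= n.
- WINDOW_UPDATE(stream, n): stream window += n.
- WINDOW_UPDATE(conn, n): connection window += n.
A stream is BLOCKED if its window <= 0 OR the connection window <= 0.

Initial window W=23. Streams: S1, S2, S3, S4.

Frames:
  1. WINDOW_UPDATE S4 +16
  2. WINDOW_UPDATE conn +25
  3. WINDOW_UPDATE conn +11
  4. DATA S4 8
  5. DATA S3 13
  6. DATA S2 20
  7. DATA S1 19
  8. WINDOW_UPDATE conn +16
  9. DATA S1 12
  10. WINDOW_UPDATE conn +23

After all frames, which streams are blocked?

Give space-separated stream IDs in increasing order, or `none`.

Answer: S1

Derivation:
Op 1: conn=23 S1=23 S2=23 S3=23 S4=39 blocked=[]
Op 2: conn=48 S1=23 S2=23 S3=23 S4=39 blocked=[]
Op 3: conn=59 S1=23 S2=23 S3=23 S4=39 blocked=[]
Op 4: conn=51 S1=23 S2=23 S3=23 S4=31 blocked=[]
Op 5: conn=38 S1=23 S2=23 S3=10 S4=31 blocked=[]
Op 6: conn=18 S1=23 S2=3 S3=10 S4=31 blocked=[]
Op 7: conn=-1 S1=4 S2=3 S3=10 S4=31 blocked=[1, 2, 3, 4]
Op 8: conn=15 S1=4 S2=3 S3=10 S4=31 blocked=[]
Op 9: conn=3 S1=-8 S2=3 S3=10 S4=31 blocked=[1]
Op 10: conn=26 S1=-8 S2=3 S3=10 S4=31 blocked=[1]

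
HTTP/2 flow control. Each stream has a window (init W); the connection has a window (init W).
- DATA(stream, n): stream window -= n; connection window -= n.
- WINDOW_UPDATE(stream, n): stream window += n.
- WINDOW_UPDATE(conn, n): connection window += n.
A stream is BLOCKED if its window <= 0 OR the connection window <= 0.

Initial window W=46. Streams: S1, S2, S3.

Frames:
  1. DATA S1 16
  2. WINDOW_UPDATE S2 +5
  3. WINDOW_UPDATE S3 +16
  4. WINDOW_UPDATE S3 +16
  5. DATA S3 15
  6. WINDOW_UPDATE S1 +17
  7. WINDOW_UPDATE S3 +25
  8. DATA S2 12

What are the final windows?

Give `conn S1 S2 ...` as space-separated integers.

Answer: 3 47 39 88

Derivation:
Op 1: conn=30 S1=30 S2=46 S3=46 blocked=[]
Op 2: conn=30 S1=30 S2=51 S3=46 blocked=[]
Op 3: conn=30 S1=30 S2=51 S3=62 blocked=[]
Op 4: conn=30 S1=30 S2=51 S3=78 blocked=[]
Op 5: conn=15 S1=30 S2=51 S3=63 blocked=[]
Op 6: conn=15 S1=47 S2=51 S3=63 blocked=[]
Op 7: conn=15 S1=47 S2=51 S3=88 blocked=[]
Op 8: conn=3 S1=47 S2=39 S3=88 blocked=[]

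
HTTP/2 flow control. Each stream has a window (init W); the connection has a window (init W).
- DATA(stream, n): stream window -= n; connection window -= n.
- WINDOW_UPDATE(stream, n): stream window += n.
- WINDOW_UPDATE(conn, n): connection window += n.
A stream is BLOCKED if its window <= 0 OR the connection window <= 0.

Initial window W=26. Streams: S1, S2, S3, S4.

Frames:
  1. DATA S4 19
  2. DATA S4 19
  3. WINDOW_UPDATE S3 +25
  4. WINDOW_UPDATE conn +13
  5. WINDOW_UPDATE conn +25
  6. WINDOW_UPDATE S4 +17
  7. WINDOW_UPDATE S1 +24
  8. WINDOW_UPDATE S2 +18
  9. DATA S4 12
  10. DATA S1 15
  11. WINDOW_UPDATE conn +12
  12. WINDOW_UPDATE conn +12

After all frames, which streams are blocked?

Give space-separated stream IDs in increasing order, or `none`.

Answer: S4

Derivation:
Op 1: conn=7 S1=26 S2=26 S3=26 S4=7 blocked=[]
Op 2: conn=-12 S1=26 S2=26 S3=26 S4=-12 blocked=[1, 2, 3, 4]
Op 3: conn=-12 S1=26 S2=26 S3=51 S4=-12 blocked=[1, 2, 3, 4]
Op 4: conn=1 S1=26 S2=26 S3=51 S4=-12 blocked=[4]
Op 5: conn=26 S1=26 S2=26 S3=51 S4=-12 blocked=[4]
Op 6: conn=26 S1=26 S2=26 S3=51 S4=5 blocked=[]
Op 7: conn=26 S1=50 S2=26 S3=51 S4=5 blocked=[]
Op 8: conn=26 S1=50 S2=44 S3=51 S4=5 blocked=[]
Op 9: conn=14 S1=50 S2=44 S3=51 S4=-7 blocked=[4]
Op 10: conn=-1 S1=35 S2=44 S3=51 S4=-7 blocked=[1, 2, 3, 4]
Op 11: conn=11 S1=35 S2=44 S3=51 S4=-7 blocked=[4]
Op 12: conn=23 S1=35 S2=44 S3=51 S4=-7 blocked=[4]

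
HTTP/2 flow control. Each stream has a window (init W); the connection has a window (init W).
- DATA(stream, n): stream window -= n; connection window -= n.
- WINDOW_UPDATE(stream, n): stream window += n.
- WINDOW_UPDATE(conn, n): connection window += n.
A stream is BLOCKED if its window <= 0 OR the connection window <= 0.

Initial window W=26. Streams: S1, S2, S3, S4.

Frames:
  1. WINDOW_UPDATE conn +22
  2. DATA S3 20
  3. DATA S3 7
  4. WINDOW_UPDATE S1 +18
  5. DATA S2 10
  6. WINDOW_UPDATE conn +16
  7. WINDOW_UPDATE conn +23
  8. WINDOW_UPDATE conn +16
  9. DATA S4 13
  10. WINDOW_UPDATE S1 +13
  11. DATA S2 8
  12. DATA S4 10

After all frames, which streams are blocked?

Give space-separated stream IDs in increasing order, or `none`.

Op 1: conn=48 S1=26 S2=26 S3=26 S4=26 blocked=[]
Op 2: conn=28 S1=26 S2=26 S3=6 S4=26 blocked=[]
Op 3: conn=21 S1=26 S2=26 S3=-1 S4=26 blocked=[3]
Op 4: conn=21 S1=44 S2=26 S3=-1 S4=26 blocked=[3]
Op 5: conn=11 S1=44 S2=16 S3=-1 S4=26 blocked=[3]
Op 6: conn=27 S1=44 S2=16 S3=-1 S4=26 blocked=[3]
Op 7: conn=50 S1=44 S2=16 S3=-1 S4=26 blocked=[3]
Op 8: conn=66 S1=44 S2=16 S3=-1 S4=26 blocked=[3]
Op 9: conn=53 S1=44 S2=16 S3=-1 S4=13 blocked=[3]
Op 10: conn=53 S1=57 S2=16 S3=-1 S4=13 blocked=[3]
Op 11: conn=45 S1=57 S2=8 S3=-1 S4=13 blocked=[3]
Op 12: conn=35 S1=57 S2=8 S3=-1 S4=3 blocked=[3]

Answer: S3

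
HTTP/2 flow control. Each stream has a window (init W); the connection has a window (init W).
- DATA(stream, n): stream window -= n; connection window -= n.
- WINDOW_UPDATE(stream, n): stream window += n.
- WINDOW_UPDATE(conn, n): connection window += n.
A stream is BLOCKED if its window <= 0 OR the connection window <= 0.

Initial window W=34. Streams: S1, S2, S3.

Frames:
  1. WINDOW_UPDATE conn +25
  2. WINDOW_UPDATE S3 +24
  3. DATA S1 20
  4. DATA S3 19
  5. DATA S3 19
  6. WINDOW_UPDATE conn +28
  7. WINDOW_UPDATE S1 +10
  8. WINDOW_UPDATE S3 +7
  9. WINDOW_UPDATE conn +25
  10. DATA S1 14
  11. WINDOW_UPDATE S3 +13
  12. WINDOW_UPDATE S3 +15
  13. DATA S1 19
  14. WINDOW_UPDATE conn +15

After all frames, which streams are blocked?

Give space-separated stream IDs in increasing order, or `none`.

Op 1: conn=59 S1=34 S2=34 S3=34 blocked=[]
Op 2: conn=59 S1=34 S2=34 S3=58 blocked=[]
Op 3: conn=39 S1=14 S2=34 S3=58 blocked=[]
Op 4: conn=20 S1=14 S2=34 S3=39 blocked=[]
Op 5: conn=1 S1=14 S2=34 S3=20 blocked=[]
Op 6: conn=29 S1=14 S2=34 S3=20 blocked=[]
Op 7: conn=29 S1=24 S2=34 S3=20 blocked=[]
Op 8: conn=29 S1=24 S2=34 S3=27 blocked=[]
Op 9: conn=54 S1=24 S2=34 S3=27 blocked=[]
Op 10: conn=40 S1=10 S2=34 S3=27 blocked=[]
Op 11: conn=40 S1=10 S2=34 S3=40 blocked=[]
Op 12: conn=40 S1=10 S2=34 S3=55 blocked=[]
Op 13: conn=21 S1=-9 S2=34 S3=55 blocked=[1]
Op 14: conn=36 S1=-9 S2=34 S3=55 blocked=[1]

Answer: S1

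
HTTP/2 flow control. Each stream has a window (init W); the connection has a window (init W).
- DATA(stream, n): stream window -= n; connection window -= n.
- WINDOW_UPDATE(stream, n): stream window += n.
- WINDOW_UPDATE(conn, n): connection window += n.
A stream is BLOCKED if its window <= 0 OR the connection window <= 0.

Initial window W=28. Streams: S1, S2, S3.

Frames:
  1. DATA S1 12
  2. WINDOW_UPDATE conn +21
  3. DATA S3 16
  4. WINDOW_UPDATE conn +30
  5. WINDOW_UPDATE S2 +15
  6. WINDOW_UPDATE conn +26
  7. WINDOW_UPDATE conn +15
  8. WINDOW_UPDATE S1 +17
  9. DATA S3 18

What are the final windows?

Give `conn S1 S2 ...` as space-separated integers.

Op 1: conn=16 S1=16 S2=28 S3=28 blocked=[]
Op 2: conn=37 S1=16 S2=28 S3=28 blocked=[]
Op 3: conn=21 S1=16 S2=28 S3=12 blocked=[]
Op 4: conn=51 S1=16 S2=28 S3=12 blocked=[]
Op 5: conn=51 S1=16 S2=43 S3=12 blocked=[]
Op 6: conn=77 S1=16 S2=43 S3=12 blocked=[]
Op 7: conn=92 S1=16 S2=43 S3=12 blocked=[]
Op 8: conn=92 S1=33 S2=43 S3=12 blocked=[]
Op 9: conn=74 S1=33 S2=43 S3=-6 blocked=[3]

Answer: 74 33 43 -6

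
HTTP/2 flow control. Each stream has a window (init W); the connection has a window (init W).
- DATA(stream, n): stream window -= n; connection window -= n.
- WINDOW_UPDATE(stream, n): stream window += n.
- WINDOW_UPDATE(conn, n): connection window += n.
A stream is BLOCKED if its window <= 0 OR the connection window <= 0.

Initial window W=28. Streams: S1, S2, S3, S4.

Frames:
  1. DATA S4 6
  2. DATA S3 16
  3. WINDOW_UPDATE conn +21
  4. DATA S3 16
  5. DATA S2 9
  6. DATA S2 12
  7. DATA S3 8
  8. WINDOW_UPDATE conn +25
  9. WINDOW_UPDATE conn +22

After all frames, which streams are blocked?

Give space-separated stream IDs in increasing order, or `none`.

Op 1: conn=22 S1=28 S2=28 S3=28 S4=22 blocked=[]
Op 2: conn=6 S1=28 S2=28 S3=12 S4=22 blocked=[]
Op 3: conn=27 S1=28 S2=28 S3=12 S4=22 blocked=[]
Op 4: conn=11 S1=28 S2=28 S3=-4 S4=22 blocked=[3]
Op 5: conn=2 S1=28 S2=19 S3=-4 S4=22 blocked=[3]
Op 6: conn=-10 S1=28 S2=7 S3=-4 S4=22 blocked=[1, 2, 3, 4]
Op 7: conn=-18 S1=28 S2=7 S3=-12 S4=22 blocked=[1, 2, 3, 4]
Op 8: conn=7 S1=28 S2=7 S3=-12 S4=22 blocked=[3]
Op 9: conn=29 S1=28 S2=7 S3=-12 S4=22 blocked=[3]

Answer: S3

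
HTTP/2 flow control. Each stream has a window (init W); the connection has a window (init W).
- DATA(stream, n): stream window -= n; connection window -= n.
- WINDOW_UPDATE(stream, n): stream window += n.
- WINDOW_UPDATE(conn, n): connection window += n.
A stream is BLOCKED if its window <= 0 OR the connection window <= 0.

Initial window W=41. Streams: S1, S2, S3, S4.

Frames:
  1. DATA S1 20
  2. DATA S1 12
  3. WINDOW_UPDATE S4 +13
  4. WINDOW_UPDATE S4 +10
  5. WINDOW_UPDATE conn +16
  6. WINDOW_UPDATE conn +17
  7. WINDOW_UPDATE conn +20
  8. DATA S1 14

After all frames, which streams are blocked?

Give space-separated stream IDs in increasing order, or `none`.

Answer: S1

Derivation:
Op 1: conn=21 S1=21 S2=41 S3=41 S4=41 blocked=[]
Op 2: conn=9 S1=9 S2=41 S3=41 S4=41 blocked=[]
Op 3: conn=9 S1=9 S2=41 S3=41 S4=54 blocked=[]
Op 4: conn=9 S1=9 S2=41 S3=41 S4=64 blocked=[]
Op 5: conn=25 S1=9 S2=41 S3=41 S4=64 blocked=[]
Op 6: conn=42 S1=9 S2=41 S3=41 S4=64 blocked=[]
Op 7: conn=62 S1=9 S2=41 S3=41 S4=64 blocked=[]
Op 8: conn=48 S1=-5 S2=41 S3=41 S4=64 blocked=[1]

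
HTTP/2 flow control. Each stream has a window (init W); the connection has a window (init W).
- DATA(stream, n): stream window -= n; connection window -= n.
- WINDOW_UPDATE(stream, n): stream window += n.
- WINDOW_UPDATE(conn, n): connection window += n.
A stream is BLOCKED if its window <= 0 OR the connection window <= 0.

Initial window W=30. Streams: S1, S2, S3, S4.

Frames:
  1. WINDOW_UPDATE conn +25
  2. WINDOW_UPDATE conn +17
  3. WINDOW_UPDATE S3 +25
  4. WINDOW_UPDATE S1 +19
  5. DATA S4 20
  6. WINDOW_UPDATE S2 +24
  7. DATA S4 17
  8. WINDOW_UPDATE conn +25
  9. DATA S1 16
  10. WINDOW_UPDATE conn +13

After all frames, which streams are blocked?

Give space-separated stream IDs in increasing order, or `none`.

Answer: S4

Derivation:
Op 1: conn=55 S1=30 S2=30 S3=30 S4=30 blocked=[]
Op 2: conn=72 S1=30 S2=30 S3=30 S4=30 blocked=[]
Op 3: conn=72 S1=30 S2=30 S3=55 S4=30 blocked=[]
Op 4: conn=72 S1=49 S2=30 S3=55 S4=30 blocked=[]
Op 5: conn=52 S1=49 S2=30 S3=55 S4=10 blocked=[]
Op 6: conn=52 S1=49 S2=54 S3=55 S4=10 blocked=[]
Op 7: conn=35 S1=49 S2=54 S3=55 S4=-7 blocked=[4]
Op 8: conn=60 S1=49 S2=54 S3=55 S4=-7 blocked=[4]
Op 9: conn=44 S1=33 S2=54 S3=55 S4=-7 blocked=[4]
Op 10: conn=57 S1=33 S2=54 S3=55 S4=-7 blocked=[4]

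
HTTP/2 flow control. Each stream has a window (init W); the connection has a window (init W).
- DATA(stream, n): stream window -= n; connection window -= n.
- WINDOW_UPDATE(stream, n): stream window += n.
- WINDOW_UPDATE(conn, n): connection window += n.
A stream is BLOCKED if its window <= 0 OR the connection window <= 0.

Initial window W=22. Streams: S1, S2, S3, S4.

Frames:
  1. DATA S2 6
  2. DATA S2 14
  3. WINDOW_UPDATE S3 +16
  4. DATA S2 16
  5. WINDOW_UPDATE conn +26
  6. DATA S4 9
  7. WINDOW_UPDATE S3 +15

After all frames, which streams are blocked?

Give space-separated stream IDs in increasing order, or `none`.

Op 1: conn=16 S1=22 S2=16 S3=22 S4=22 blocked=[]
Op 2: conn=2 S1=22 S2=2 S3=22 S4=22 blocked=[]
Op 3: conn=2 S1=22 S2=2 S3=38 S4=22 blocked=[]
Op 4: conn=-14 S1=22 S2=-14 S3=38 S4=22 blocked=[1, 2, 3, 4]
Op 5: conn=12 S1=22 S2=-14 S3=38 S4=22 blocked=[2]
Op 6: conn=3 S1=22 S2=-14 S3=38 S4=13 blocked=[2]
Op 7: conn=3 S1=22 S2=-14 S3=53 S4=13 blocked=[2]

Answer: S2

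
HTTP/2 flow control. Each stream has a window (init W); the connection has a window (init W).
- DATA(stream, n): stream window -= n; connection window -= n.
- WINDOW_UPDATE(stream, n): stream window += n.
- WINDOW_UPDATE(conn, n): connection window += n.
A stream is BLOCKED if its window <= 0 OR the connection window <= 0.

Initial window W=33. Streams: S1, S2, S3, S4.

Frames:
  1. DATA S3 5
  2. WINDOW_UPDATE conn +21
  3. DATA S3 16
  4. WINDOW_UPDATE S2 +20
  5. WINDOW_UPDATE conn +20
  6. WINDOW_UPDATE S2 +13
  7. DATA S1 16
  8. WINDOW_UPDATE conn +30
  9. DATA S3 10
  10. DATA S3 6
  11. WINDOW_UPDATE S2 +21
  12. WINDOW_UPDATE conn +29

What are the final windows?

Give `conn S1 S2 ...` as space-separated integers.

Op 1: conn=28 S1=33 S2=33 S3=28 S4=33 blocked=[]
Op 2: conn=49 S1=33 S2=33 S3=28 S4=33 blocked=[]
Op 3: conn=33 S1=33 S2=33 S3=12 S4=33 blocked=[]
Op 4: conn=33 S1=33 S2=53 S3=12 S4=33 blocked=[]
Op 5: conn=53 S1=33 S2=53 S3=12 S4=33 blocked=[]
Op 6: conn=53 S1=33 S2=66 S3=12 S4=33 blocked=[]
Op 7: conn=37 S1=17 S2=66 S3=12 S4=33 blocked=[]
Op 8: conn=67 S1=17 S2=66 S3=12 S4=33 blocked=[]
Op 9: conn=57 S1=17 S2=66 S3=2 S4=33 blocked=[]
Op 10: conn=51 S1=17 S2=66 S3=-4 S4=33 blocked=[3]
Op 11: conn=51 S1=17 S2=87 S3=-4 S4=33 blocked=[3]
Op 12: conn=80 S1=17 S2=87 S3=-4 S4=33 blocked=[3]

Answer: 80 17 87 -4 33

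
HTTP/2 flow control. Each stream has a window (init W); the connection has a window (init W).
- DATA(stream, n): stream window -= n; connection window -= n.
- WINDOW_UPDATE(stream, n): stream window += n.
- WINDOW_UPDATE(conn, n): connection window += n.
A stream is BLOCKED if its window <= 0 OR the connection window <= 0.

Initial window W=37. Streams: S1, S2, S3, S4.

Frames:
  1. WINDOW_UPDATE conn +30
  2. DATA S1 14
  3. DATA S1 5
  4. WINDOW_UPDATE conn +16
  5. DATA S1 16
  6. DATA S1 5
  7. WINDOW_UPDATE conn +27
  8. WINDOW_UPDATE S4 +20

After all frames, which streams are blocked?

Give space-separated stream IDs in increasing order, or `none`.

Answer: S1

Derivation:
Op 1: conn=67 S1=37 S2=37 S3=37 S4=37 blocked=[]
Op 2: conn=53 S1=23 S2=37 S3=37 S4=37 blocked=[]
Op 3: conn=48 S1=18 S2=37 S3=37 S4=37 blocked=[]
Op 4: conn=64 S1=18 S2=37 S3=37 S4=37 blocked=[]
Op 5: conn=48 S1=2 S2=37 S3=37 S4=37 blocked=[]
Op 6: conn=43 S1=-3 S2=37 S3=37 S4=37 blocked=[1]
Op 7: conn=70 S1=-3 S2=37 S3=37 S4=37 blocked=[1]
Op 8: conn=70 S1=-3 S2=37 S3=37 S4=57 blocked=[1]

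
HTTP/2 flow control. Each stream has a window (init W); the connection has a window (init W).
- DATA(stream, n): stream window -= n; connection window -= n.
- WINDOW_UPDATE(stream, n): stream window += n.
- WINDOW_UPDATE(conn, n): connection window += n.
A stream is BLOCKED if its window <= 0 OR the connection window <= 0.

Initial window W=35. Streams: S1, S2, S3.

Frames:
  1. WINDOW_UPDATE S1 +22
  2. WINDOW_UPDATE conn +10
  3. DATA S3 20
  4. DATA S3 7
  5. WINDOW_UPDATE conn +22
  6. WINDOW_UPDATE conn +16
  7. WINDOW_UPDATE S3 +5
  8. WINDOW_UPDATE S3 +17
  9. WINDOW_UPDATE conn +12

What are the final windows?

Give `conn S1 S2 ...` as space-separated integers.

Op 1: conn=35 S1=57 S2=35 S3=35 blocked=[]
Op 2: conn=45 S1=57 S2=35 S3=35 blocked=[]
Op 3: conn=25 S1=57 S2=35 S3=15 blocked=[]
Op 4: conn=18 S1=57 S2=35 S3=8 blocked=[]
Op 5: conn=40 S1=57 S2=35 S3=8 blocked=[]
Op 6: conn=56 S1=57 S2=35 S3=8 blocked=[]
Op 7: conn=56 S1=57 S2=35 S3=13 blocked=[]
Op 8: conn=56 S1=57 S2=35 S3=30 blocked=[]
Op 9: conn=68 S1=57 S2=35 S3=30 blocked=[]

Answer: 68 57 35 30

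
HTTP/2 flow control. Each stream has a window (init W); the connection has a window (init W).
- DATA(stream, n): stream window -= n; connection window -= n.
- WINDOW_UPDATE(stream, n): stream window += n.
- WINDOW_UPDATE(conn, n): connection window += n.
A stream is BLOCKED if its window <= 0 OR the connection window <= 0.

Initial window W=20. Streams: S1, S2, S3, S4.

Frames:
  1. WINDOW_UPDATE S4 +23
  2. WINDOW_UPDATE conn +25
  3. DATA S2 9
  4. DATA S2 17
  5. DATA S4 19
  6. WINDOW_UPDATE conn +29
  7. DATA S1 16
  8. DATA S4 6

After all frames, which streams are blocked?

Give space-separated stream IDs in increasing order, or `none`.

Answer: S2

Derivation:
Op 1: conn=20 S1=20 S2=20 S3=20 S4=43 blocked=[]
Op 2: conn=45 S1=20 S2=20 S3=20 S4=43 blocked=[]
Op 3: conn=36 S1=20 S2=11 S3=20 S4=43 blocked=[]
Op 4: conn=19 S1=20 S2=-6 S3=20 S4=43 blocked=[2]
Op 5: conn=0 S1=20 S2=-6 S3=20 S4=24 blocked=[1, 2, 3, 4]
Op 6: conn=29 S1=20 S2=-6 S3=20 S4=24 blocked=[2]
Op 7: conn=13 S1=4 S2=-6 S3=20 S4=24 blocked=[2]
Op 8: conn=7 S1=4 S2=-6 S3=20 S4=18 blocked=[2]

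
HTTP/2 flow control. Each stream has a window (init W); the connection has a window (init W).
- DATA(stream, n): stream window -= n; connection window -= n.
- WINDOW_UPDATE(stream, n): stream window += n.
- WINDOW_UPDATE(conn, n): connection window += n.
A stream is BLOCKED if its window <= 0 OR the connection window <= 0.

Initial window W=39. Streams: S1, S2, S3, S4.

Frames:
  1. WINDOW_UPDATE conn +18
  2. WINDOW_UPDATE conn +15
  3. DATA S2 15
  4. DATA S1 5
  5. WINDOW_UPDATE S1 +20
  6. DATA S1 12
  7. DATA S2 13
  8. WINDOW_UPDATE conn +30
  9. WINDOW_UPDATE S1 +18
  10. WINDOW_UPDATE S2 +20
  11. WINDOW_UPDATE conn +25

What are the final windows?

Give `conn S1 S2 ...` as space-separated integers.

Op 1: conn=57 S1=39 S2=39 S3=39 S4=39 blocked=[]
Op 2: conn=72 S1=39 S2=39 S3=39 S4=39 blocked=[]
Op 3: conn=57 S1=39 S2=24 S3=39 S4=39 blocked=[]
Op 4: conn=52 S1=34 S2=24 S3=39 S4=39 blocked=[]
Op 5: conn=52 S1=54 S2=24 S3=39 S4=39 blocked=[]
Op 6: conn=40 S1=42 S2=24 S3=39 S4=39 blocked=[]
Op 7: conn=27 S1=42 S2=11 S3=39 S4=39 blocked=[]
Op 8: conn=57 S1=42 S2=11 S3=39 S4=39 blocked=[]
Op 9: conn=57 S1=60 S2=11 S3=39 S4=39 blocked=[]
Op 10: conn=57 S1=60 S2=31 S3=39 S4=39 blocked=[]
Op 11: conn=82 S1=60 S2=31 S3=39 S4=39 blocked=[]

Answer: 82 60 31 39 39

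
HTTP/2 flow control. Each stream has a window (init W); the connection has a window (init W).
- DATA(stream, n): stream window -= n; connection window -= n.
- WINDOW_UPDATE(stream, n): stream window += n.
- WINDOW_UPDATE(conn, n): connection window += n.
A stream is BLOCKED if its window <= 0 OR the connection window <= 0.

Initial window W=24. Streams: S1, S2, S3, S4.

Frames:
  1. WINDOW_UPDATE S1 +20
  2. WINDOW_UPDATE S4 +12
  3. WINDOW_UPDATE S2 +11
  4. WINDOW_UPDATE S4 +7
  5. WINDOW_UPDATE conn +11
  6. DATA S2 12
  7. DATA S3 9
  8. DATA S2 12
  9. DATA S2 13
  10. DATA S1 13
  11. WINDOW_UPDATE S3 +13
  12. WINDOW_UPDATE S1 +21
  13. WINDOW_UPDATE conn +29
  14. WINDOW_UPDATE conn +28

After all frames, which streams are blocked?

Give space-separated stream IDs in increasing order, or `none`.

Op 1: conn=24 S1=44 S2=24 S3=24 S4=24 blocked=[]
Op 2: conn=24 S1=44 S2=24 S3=24 S4=36 blocked=[]
Op 3: conn=24 S1=44 S2=35 S3=24 S4=36 blocked=[]
Op 4: conn=24 S1=44 S2=35 S3=24 S4=43 blocked=[]
Op 5: conn=35 S1=44 S2=35 S3=24 S4=43 blocked=[]
Op 6: conn=23 S1=44 S2=23 S3=24 S4=43 blocked=[]
Op 7: conn=14 S1=44 S2=23 S3=15 S4=43 blocked=[]
Op 8: conn=2 S1=44 S2=11 S3=15 S4=43 blocked=[]
Op 9: conn=-11 S1=44 S2=-2 S3=15 S4=43 blocked=[1, 2, 3, 4]
Op 10: conn=-24 S1=31 S2=-2 S3=15 S4=43 blocked=[1, 2, 3, 4]
Op 11: conn=-24 S1=31 S2=-2 S3=28 S4=43 blocked=[1, 2, 3, 4]
Op 12: conn=-24 S1=52 S2=-2 S3=28 S4=43 blocked=[1, 2, 3, 4]
Op 13: conn=5 S1=52 S2=-2 S3=28 S4=43 blocked=[2]
Op 14: conn=33 S1=52 S2=-2 S3=28 S4=43 blocked=[2]

Answer: S2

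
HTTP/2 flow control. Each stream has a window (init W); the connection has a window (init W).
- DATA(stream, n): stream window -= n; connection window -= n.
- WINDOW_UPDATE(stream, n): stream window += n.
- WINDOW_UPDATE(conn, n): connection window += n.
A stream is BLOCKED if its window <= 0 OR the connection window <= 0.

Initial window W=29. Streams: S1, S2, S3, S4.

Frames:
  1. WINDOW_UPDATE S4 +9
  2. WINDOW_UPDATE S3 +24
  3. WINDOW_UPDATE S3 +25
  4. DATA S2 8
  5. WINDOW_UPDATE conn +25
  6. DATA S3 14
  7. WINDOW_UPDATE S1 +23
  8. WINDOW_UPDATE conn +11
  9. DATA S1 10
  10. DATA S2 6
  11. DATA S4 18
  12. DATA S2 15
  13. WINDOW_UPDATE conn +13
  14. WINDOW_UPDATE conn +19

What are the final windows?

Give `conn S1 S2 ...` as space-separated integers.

Op 1: conn=29 S1=29 S2=29 S3=29 S4=38 blocked=[]
Op 2: conn=29 S1=29 S2=29 S3=53 S4=38 blocked=[]
Op 3: conn=29 S1=29 S2=29 S3=78 S4=38 blocked=[]
Op 4: conn=21 S1=29 S2=21 S3=78 S4=38 blocked=[]
Op 5: conn=46 S1=29 S2=21 S3=78 S4=38 blocked=[]
Op 6: conn=32 S1=29 S2=21 S3=64 S4=38 blocked=[]
Op 7: conn=32 S1=52 S2=21 S3=64 S4=38 blocked=[]
Op 8: conn=43 S1=52 S2=21 S3=64 S4=38 blocked=[]
Op 9: conn=33 S1=42 S2=21 S3=64 S4=38 blocked=[]
Op 10: conn=27 S1=42 S2=15 S3=64 S4=38 blocked=[]
Op 11: conn=9 S1=42 S2=15 S3=64 S4=20 blocked=[]
Op 12: conn=-6 S1=42 S2=0 S3=64 S4=20 blocked=[1, 2, 3, 4]
Op 13: conn=7 S1=42 S2=0 S3=64 S4=20 blocked=[2]
Op 14: conn=26 S1=42 S2=0 S3=64 S4=20 blocked=[2]

Answer: 26 42 0 64 20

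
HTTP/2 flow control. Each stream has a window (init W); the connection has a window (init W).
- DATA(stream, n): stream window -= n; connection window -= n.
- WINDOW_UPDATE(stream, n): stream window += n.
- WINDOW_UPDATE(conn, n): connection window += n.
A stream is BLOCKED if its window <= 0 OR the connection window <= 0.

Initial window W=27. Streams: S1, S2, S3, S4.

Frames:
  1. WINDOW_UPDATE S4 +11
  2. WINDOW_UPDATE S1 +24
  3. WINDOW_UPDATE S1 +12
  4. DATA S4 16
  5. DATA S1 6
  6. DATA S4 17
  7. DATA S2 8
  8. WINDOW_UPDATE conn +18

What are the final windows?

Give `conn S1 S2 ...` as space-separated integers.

Answer: -2 57 19 27 5

Derivation:
Op 1: conn=27 S1=27 S2=27 S3=27 S4=38 blocked=[]
Op 2: conn=27 S1=51 S2=27 S3=27 S4=38 blocked=[]
Op 3: conn=27 S1=63 S2=27 S3=27 S4=38 blocked=[]
Op 4: conn=11 S1=63 S2=27 S3=27 S4=22 blocked=[]
Op 5: conn=5 S1=57 S2=27 S3=27 S4=22 blocked=[]
Op 6: conn=-12 S1=57 S2=27 S3=27 S4=5 blocked=[1, 2, 3, 4]
Op 7: conn=-20 S1=57 S2=19 S3=27 S4=5 blocked=[1, 2, 3, 4]
Op 8: conn=-2 S1=57 S2=19 S3=27 S4=5 blocked=[1, 2, 3, 4]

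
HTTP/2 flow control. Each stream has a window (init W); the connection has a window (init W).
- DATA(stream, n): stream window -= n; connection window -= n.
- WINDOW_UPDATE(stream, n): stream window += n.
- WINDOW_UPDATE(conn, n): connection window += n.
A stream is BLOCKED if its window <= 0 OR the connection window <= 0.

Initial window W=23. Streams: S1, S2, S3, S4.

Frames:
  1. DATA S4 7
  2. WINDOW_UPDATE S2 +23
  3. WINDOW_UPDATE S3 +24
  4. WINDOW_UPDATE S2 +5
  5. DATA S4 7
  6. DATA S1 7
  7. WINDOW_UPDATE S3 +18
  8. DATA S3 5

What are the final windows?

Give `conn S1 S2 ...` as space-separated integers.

Answer: -3 16 51 60 9

Derivation:
Op 1: conn=16 S1=23 S2=23 S3=23 S4=16 blocked=[]
Op 2: conn=16 S1=23 S2=46 S3=23 S4=16 blocked=[]
Op 3: conn=16 S1=23 S2=46 S3=47 S4=16 blocked=[]
Op 4: conn=16 S1=23 S2=51 S3=47 S4=16 blocked=[]
Op 5: conn=9 S1=23 S2=51 S3=47 S4=9 blocked=[]
Op 6: conn=2 S1=16 S2=51 S3=47 S4=9 blocked=[]
Op 7: conn=2 S1=16 S2=51 S3=65 S4=9 blocked=[]
Op 8: conn=-3 S1=16 S2=51 S3=60 S4=9 blocked=[1, 2, 3, 4]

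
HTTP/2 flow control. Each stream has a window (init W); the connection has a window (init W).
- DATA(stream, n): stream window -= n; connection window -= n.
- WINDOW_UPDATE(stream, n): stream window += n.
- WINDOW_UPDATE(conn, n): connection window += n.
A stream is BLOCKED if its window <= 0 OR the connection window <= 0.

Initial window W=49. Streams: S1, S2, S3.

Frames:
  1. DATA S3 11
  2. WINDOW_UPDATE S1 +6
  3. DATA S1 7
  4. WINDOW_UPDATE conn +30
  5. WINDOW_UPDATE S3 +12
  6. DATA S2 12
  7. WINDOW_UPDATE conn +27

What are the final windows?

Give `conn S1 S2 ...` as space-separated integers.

Op 1: conn=38 S1=49 S2=49 S3=38 blocked=[]
Op 2: conn=38 S1=55 S2=49 S3=38 blocked=[]
Op 3: conn=31 S1=48 S2=49 S3=38 blocked=[]
Op 4: conn=61 S1=48 S2=49 S3=38 blocked=[]
Op 5: conn=61 S1=48 S2=49 S3=50 blocked=[]
Op 6: conn=49 S1=48 S2=37 S3=50 blocked=[]
Op 7: conn=76 S1=48 S2=37 S3=50 blocked=[]

Answer: 76 48 37 50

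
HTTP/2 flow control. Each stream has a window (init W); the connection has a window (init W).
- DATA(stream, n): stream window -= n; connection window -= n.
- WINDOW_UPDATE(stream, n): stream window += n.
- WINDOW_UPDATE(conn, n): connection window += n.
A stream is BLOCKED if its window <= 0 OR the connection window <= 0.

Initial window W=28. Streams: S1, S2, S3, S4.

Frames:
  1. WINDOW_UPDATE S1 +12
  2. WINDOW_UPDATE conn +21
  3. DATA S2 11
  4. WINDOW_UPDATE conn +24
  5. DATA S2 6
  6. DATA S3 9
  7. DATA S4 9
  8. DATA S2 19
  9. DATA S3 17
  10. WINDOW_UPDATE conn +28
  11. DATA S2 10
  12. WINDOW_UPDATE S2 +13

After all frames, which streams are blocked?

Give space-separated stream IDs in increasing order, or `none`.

Answer: S2

Derivation:
Op 1: conn=28 S1=40 S2=28 S3=28 S4=28 blocked=[]
Op 2: conn=49 S1=40 S2=28 S3=28 S4=28 blocked=[]
Op 3: conn=38 S1=40 S2=17 S3=28 S4=28 blocked=[]
Op 4: conn=62 S1=40 S2=17 S3=28 S4=28 blocked=[]
Op 5: conn=56 S1=40 S2=11 S3=28 S4=28 blocked=[]
Op 6: conn=47 S1=40 S2=11 S3=19 S4=28 blocked=[]
Op 7: conn=38 S1=40 S2=11 S3=19 S4=19 blocked=[]
Op 8: conn=19 S1=40 S2=-8 S3=19 S4=19 blocked=[2]
Op 9: conn=2 S1=40 S2=-8 S3=2 S4=19 blocked=[2]
Op 10: conn=30 S1=40 S2=-8 S3=2 S4=19 blocked=[2]
Op 11: conn=20 S1=40 S2=-18 S3=2 S4=19 blocked=[2]
Op 12: conn=20 S1=40 S2=-5 S3=2 S4=19 blocked=[2]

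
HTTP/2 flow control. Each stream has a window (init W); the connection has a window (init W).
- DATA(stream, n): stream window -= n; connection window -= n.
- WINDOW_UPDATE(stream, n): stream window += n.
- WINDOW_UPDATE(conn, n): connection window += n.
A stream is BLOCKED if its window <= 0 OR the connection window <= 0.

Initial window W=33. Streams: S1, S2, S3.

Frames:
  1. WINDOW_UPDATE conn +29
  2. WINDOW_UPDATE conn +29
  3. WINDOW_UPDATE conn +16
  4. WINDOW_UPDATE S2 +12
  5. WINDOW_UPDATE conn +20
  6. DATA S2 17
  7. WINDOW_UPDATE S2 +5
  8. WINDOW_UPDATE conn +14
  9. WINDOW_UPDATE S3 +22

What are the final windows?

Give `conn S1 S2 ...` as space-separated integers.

Op 1: conn=62 S1=33 S2=33 S3=33 blocked=[]
Op 2: conn=91 S1=33 S2=33 S3=33 blocked=[]
Op 3: conn=107 S1=33 S2=33 S3=33 blocked=[]
Op 4: conn=107 S1=33 S2=45 S3=33 blocked=[]
Op 5: conn=127 S1=33 S2=45 S3=33 blocked=[]
Op 6: conn=110 S1=33 S2=28 S3=33 blocked=[]
Op 7: conn=110 S1=33 S2=33 S3=33 blocked=[]
Op 8: conn=124 S1=33 S2=33 S3=33 blocked=[]
Op 9: conn=124 S1=33 S2=33 S3=55 blocked=[]

Answer: 124 33 33 55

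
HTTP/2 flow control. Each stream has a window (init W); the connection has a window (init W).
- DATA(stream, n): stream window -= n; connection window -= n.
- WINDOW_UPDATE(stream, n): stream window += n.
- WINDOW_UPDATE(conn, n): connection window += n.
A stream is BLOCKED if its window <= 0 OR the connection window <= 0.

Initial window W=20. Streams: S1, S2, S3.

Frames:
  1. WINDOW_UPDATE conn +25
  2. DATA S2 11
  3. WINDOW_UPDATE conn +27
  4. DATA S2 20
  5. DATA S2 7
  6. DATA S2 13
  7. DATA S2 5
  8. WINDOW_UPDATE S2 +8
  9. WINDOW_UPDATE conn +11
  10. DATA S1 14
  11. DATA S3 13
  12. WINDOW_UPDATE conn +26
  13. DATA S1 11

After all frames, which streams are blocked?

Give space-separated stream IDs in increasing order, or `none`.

Op 1: conn=45 S1=20 S2=20 S3=20 blocked=[]
Op 2: conn=34 S1=20 S2=9 S3=20 blocked=[]
Op 3: conn=61 S1=20 S2=9 S3=20 blocked=[]
Op 4: conn=41 S1=20 S2=-11 S3=20 blocked=[2]
Op 5: conn=34 S1=20 S2=-18 S3=20 blocked=[2]
Op 6: conn=21 S1=20 S2=-31 S3=20 blocked=[2]
Op 7: conn=16 S1=20 S2=-36 S3=20 blocked=[2]
Op 8: conn=16 S1=20 S2=-28 S3=20 blocked=[2]
Op 9: conn=27 S1=20 S2=-28 S3=20 blocked=[2]
Op 10: conn=13 S1=6 S2=-28 S3=20 blocked=[2]
Op 11: conn=0 S1=6 S2=-28 S3=7 blocked=[1, 2, 3]
Op 12: conn=26 S1=6 S2=-28 S3=7 blocked=[2]
Op 13: conn=15 S1=-5 S2=-28 S3=7 blocked=[1, 2]

Answer: S1 S2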